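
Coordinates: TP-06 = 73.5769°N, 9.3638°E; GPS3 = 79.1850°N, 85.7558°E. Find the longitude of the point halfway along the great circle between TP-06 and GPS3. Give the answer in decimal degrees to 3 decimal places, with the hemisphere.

38.522°E

Bx = cos φ₂ cos Δλ = 0.044147,  By = cos φ₂ sin Δλ = 0.182371
φₘ = atan2(sin φ₁ + sin φ₂, √((cos φ₁ + Bx)² + By²)) = 79.08730°
λₘ = λ₁ + atan2(By, cos φ₁ + Bx) = 38.52193°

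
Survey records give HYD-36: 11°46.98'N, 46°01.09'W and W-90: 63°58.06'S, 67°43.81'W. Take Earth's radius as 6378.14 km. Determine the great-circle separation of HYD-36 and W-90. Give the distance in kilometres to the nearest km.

HYD-36: φ = +11.78300°, λ = -46.01817°
W-90: φ = -63.96767°, λ = -67.73017°
Δφ = -75.7507°,  Δλ = -21.7120°
a = sin²(Δφ/2) + cos φ₁ cos φ₂ sin²(Δλ/2) = 0.392169
c = 2·arcsin(√a) = 1.353427 rad = 77.5456°
d = R·c = 6378.14 × 1.353427 = 8632.3 km

8632 km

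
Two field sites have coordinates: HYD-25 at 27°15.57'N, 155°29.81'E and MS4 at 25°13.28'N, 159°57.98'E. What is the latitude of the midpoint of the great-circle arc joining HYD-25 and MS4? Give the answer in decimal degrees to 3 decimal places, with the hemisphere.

HYD-25: φ = +27.25950°, λ = +155.49683°
MS4: φ = +25.22133°, λ = +159.96633°
Bx = cos φ₂ cos Δλ = 0.901917,  By = cos φ₂ sin Δλ = 0.070499
φₘ = atan2(sin φ₁ + sin φ₂, √((cos φ₁ + Bx)² + By²)) = 26.25771°
λₘ = λ₁ + atan2(By, cos φ₁ + Bx) = 157.75119°

26.258°N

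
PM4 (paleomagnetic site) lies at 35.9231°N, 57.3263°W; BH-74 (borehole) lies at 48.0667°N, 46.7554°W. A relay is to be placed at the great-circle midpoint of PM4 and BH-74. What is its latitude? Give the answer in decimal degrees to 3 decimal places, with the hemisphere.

Bx = cos φ₂ cos Δλ = 0.656924,  By = cos φ₂ sin Δλ = 0.122595
φₘ = atan2(sin φ₁ + sin φ₂, √((cos φ₁ + Bx)² + By²)) = 42.11520°
λₘ = λ₁ + atan2(By, cos φ₁ + Bx) = -52.54841°

42.115°N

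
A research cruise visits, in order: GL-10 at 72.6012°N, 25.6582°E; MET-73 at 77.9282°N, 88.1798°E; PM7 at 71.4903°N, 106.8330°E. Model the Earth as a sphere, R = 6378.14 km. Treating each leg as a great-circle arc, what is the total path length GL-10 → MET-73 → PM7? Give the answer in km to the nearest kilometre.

GL-10→MET-73: c = 0.276562 rad, d = 1763.95 km
MET-73→PM7: c = 0.140069 rad, d = 893.38 km
Total = 1763.95 + 893.38 = 2657.33 km

2657 km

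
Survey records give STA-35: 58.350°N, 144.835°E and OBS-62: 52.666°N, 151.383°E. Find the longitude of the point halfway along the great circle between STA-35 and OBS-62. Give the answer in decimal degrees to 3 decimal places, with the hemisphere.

Bx = cos φ₂ cos Δλ = 0.602504,  By = cos φ₂ sin Δλ = 0.069158
φₘ = atan2(sin φ₁ + sin φ₂, √((cos φ₁ + Bx)² + By²)) = 55.55144°
λₘ = λ₁ + atan2(By, cos φ₁ + Bx) = 148.34581°

148.346°E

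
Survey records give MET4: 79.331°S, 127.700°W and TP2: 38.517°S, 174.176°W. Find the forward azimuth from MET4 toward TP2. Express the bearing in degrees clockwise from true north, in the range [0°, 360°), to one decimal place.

306.1°

Δλ = -46.4760°
y = sin Δλ · cos φ₂ = -0.567324
x = cos φ₁ sin φ₂ − sin φ₁ cos φ₂ cos Δλ = 0.414216
θ = atan2(y, x) = -53.8660° → 306.1340° (mod 360°)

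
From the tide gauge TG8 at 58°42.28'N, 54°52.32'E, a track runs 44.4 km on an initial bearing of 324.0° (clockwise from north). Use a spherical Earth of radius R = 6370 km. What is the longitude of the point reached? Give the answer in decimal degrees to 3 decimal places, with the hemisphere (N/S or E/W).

54.416°E

TG8: φ = +58.70467°, λ = +54.87200°
δ = d/R = 44.4/6370 = 0.006970 rad
φ₂ = arcsin(sin φ₁ cos δ + cos φ₁ sin δ cos θ)
   = arcsin(0.85450·0.99998 + 0.51945·0.00697·0.80902) = 59.02696°
λ₂ = λ₁ + atan2(sin θ sin δ cos φ₁, cos δ − sin φ₁ sin φ₂) = 54.41587°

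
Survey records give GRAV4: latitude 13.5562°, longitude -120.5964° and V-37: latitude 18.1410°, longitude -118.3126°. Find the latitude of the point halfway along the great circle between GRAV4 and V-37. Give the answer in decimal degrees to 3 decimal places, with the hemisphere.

Bx = cos φ₂ cos Δλ = 0.949538,  By = cos φ₂ sin Δλ = 0.037868
φₘ = atan2(sin φ₁ + sin φ₂, √((cos φ₁ + Bx)² + By²)) = 15.85159°
λₘ = λ₁ + atan2(By, cos φ₁ + Bx) = -119.46748°

15.852°N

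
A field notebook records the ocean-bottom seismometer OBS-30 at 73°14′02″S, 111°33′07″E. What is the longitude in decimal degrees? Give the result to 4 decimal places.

111.5519°E

111° + 33′/60 + 7″/3600 = 111 + 0.55000 + 0.00194 = 111.5519°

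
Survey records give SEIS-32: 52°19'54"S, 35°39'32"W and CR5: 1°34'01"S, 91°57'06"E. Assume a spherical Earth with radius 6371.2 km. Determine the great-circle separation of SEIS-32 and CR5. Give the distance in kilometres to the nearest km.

12294 km

SEIS-32: φ = -52.33167°, λ = -35.65889°
CR5: φ = -1.56694°, λ = +91.95167°
Δφ = 50.7647°,  Δλ = 127.6106°
a = sin²(Δφ/2) + cos φ₁ cos φ₂ sin²(Δλ/2) = 0.675579
c = 2·arcsin(√a) = 1.929604 rad = 110.5582°
d = R·c = 6371.2 × 1.929604 = 12293.9 km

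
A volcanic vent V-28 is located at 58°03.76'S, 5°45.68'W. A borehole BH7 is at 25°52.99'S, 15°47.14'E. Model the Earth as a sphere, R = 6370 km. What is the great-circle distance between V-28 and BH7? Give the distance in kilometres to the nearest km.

V-28: φ = -58.06267°, λ = -5.76133°
BH7: φ = -25.88317°, λ = +15.78567°
Δφ = 32.1795°,  Δλ = 21.5470°
a = sin²(Δφ/2) + cos φ₁ cos φ₂ sin²(Δλ/2) = 0.093438
c = 2·arcsin(√a) = 0.621297 rad = 35.5977°
d = R·c = 6370 × 0.621297 = 3957.7 km

3958 km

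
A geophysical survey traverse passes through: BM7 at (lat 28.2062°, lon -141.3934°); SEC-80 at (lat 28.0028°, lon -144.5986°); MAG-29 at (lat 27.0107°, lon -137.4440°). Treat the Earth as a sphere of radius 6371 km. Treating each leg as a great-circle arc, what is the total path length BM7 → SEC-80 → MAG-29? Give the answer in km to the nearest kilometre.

1029 km

BM7→SEC-80: c = 0.049471 rad, d = 315.18 km
SEC-80→MAG-29: c = 0.112083 rad, d = 714.08 km
Total = 315.18 + 714.08 = 1029.26 km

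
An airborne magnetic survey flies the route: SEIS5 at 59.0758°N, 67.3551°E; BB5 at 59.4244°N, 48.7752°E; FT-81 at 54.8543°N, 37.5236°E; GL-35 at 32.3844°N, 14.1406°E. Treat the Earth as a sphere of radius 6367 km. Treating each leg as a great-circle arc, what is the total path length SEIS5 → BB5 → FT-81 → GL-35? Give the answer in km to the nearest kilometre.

SEIS5→BB5: c = 0.165374 rad, d = 1052.94 km
BB5→FT-81: c = 0.132819 rad, d = 845.66 km
FT-81→GL-35: c = 0.486112 rad, d = 3095.08 km
Total = 1052.94 + 845.66 + 3095.08 = 4993.67 km

4994 km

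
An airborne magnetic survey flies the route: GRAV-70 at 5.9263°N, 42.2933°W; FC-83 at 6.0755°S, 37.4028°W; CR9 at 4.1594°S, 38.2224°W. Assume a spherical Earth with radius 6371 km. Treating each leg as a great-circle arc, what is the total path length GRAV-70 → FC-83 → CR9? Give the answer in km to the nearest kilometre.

1672 km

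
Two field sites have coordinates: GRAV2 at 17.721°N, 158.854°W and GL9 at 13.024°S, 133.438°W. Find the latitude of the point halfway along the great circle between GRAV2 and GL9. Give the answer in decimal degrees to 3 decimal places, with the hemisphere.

2.407°N

Bx = cos φ₂ cos Δλ = 0.879981,  By = cos φ₂ sin Δλ = 0.418147
φₘ = atan2(sin φ₁ + sin φ₂, √((cos φ₁ + Bx)² + By²)) = 2.40740°
λₘ = λ₁ + atan2(By, cos φ₁ + Bx) = -146.00032°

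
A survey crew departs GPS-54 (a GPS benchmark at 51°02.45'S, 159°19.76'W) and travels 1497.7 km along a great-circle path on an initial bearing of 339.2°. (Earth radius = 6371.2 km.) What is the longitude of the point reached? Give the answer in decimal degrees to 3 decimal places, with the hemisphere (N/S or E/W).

GPS-54: φ = -51.04083°, λ = -159.32933°
δ = d/R = 1497.7/6371.2 = 0.235073 rad
φ₂ = arcsin(sin φ₁ cos δ + cos φ₁ sin δ cos θ)
   = arcsin(-0.77759·0.97250 + 0.62877·0.23291·0.93483) = -38.26534°
λ₂ = λ₁ + atan2(sin θ sin δ cos φ₁, cos δ − sin φ₁ sin φ₂) = -165.37621°

165.376°W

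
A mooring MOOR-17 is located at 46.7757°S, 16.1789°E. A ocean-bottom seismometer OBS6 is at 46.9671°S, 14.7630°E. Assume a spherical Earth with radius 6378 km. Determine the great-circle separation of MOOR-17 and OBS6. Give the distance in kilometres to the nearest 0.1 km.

Δφ = -0.1914°,  Δλ = -1.4159°
a = sin²(Δφ/2) + cos φ₁ cos φ₂ sin²(Δλ/2) = 0.000074
c = 2·arcsin(√a) = 0.017221 rad = 0.9867°
d = R·c = 6378 × 0.017221 = 109.8 km

109.8 km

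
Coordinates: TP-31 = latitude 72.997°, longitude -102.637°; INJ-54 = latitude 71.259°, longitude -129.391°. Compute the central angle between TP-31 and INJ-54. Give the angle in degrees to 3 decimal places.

Δφ = -1.7380°,  Δλ = -26.7540°
a = sin²(Δφ/2) + cos φ₁ cos φ₂ sin²(Δλ/2) = 0.005259
c = 2·arcsin(√a) = 0.145164 rad = 8.3173°

8.317°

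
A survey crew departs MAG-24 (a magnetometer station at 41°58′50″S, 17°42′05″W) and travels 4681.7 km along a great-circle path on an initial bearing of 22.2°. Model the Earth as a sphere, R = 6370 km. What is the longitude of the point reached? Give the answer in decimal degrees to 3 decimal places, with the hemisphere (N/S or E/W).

3.016°W

MAG-24: φ = -41.98056°, λ = -17.70139°
δ = d/R = 4681.7/6370 = 0.734961 rad
φ₂ = arcsin(sin φ₁ cos δ + cos φ₁ sin δ cos θ)
   = arcsin(-0.66888·0.74186 + 0.74337·0.67056·0.92587) = -1.98798°
λ₂ = λ₁ + atan2(sin θ sin δ cos φ₁, cos δ − sin φ₁ sin φ₂) = -3.01567°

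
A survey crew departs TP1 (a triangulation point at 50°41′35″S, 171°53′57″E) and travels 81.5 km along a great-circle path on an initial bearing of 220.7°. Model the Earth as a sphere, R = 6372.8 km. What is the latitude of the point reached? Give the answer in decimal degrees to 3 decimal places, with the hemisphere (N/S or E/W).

51.246°S

TP1: φ = -50.69306°, λ = +171.89917°
δ = d/R = 81.5/6372.8 = 0.012789 rad
φ₂ = arcsin(sin φ₁ cos δ + cos φ₁ sin δ cos θ)
   = arcsin(-0.77376·0.99992 + 0.63347·0.01279·-0.75813) = -51.24610°
λ₂ = λ₁ + atan2(sin θ sin δ cos φ₁, cos δ − sin φ₁ sin φ₂) = 171.13585°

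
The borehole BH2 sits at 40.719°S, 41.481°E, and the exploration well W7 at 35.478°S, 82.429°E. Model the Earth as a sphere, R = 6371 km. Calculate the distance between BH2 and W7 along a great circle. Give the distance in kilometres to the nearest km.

Δφ = 5.2410°,  Δλ = 40.9480°
a = sin²(Δφ/2) + cos φ₁ cos φ₂ sin²(Δλ/2) = 0.077604
c = 2·arcsin(√a) = 0.564618 rad = 32.3502°
d = R·c = 6371 × 0.564618 = 3597.2 km

3597 km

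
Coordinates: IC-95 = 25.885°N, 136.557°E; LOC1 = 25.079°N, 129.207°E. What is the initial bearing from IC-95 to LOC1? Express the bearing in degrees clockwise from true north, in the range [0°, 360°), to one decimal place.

Δλ = -7.3500°
y = sin Δλ · cos φ₂ = -0.115869
x = cos φ₁ sin φ₂ − sin φ₁ cos φ₂ cos Δλ = -0.010818
θ = atan2(y, x) = -95.3338° → 264.6662° (mod 360°)

264.7°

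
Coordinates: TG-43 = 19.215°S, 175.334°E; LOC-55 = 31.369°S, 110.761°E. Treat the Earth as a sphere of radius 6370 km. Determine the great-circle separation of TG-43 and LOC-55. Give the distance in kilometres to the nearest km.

Δφ = -12.1540°,  Δλ = -64.5730°
a = sin²(Δφ/2) + cos φ₁ cos φ₂ sin²(Δλ/2) = 0.241251
c = 2·arcsin(√a) = 1.026872 rad = 58.8354°
d = R·c = 6370 × 1.026872 = 6541.2 km

6541 km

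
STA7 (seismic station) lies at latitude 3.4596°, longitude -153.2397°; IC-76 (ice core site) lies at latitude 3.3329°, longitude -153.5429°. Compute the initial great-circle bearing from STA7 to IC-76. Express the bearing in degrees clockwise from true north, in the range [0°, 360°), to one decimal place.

Δλ = -0.3032°
y = sin Δλ · cos φ₂ = -0.005283
x = cos φ₁ sin φ₂ − sin φ₁ cos φ₂ cos Δλ = -0.002210
θ = atan2(y, x) = -112.7057° → 247.2943° (mod 360°)

247.3°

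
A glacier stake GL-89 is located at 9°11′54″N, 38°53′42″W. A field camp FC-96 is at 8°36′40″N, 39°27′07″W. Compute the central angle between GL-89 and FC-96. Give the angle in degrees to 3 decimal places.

GL-89: φ = +9.19833°, λ = -38.89500°
FC-96: φ = +8.61111°, λ = -39.45194°
Δφ = -0.5872°,  Δλ = -0.5569°
a = sin²(Δφ/2) + cos φ₁ cos φ₂ sin²(Δλ/2) = 0.000049
c = 2·arcsin(√a) = 0.014045 rad = 0.8047°

0.805°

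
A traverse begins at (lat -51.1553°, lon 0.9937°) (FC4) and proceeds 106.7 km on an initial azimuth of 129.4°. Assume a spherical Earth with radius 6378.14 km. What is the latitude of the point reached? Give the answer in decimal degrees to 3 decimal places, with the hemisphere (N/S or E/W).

δ = d/R = 106.7/6378.14 = 0.016729 rad
φ₂ = arcsin(sin φ₁ cos δ + cos φ₁ sin δ cos θ)
   = arcsin(-0.77885·0.99986 + 0.62721·0.01673·-0.63473) = -51.75765°
λ₂ = λ₁ + atan2(sin θ sin δ cos φ₁, cos δ − sin φ₁ sin φ₂) = 2.19031°

51.758°S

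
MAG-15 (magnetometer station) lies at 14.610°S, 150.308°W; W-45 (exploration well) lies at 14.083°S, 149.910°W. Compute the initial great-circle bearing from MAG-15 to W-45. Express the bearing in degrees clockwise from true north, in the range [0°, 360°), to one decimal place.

Δλ = 0.3980°
y = sin Δλ · cos φ₂ = 0.006738
x = cos φ₁ sin φ₂ − sin φ₁ cos φ₂ cos Δλ = 0.009192
θ = atan2(y, x) = 36.2412° → 36.2412° (mod 360°)

36.2°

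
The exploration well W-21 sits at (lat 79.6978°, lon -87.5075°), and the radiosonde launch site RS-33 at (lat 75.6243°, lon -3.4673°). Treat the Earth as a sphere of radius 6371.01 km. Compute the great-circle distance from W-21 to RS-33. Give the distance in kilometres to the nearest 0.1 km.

1860.1 km

Δφ = -4.0735°,  Δλ = 84.0402°
a = sin²(Δφ/2) + cos φ₁ cos φ₂ sin²(Δλ/2) = 0.021159
c = 2·arcsin(√a) = 0.291959 rad = 16.7280°
d = R·c = 6371.01 × 0.291959 = 1860.1 km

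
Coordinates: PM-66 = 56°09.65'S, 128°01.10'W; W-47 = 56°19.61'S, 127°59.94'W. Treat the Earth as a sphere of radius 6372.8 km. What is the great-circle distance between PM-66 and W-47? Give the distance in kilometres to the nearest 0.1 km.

18.5 km

PM-66: φ = -56.16083°, λ = -128.01833°
W-47: φ = -56.32683°, λ = -127.99900°
Δφ = -0.1660°,  Δλ = 0.0193°
a = sin²(Δφ/2) + cos φ₁ cos φ₂ sin²(Δλ/2) = 0.000002
c = 2·arcsin(√a) = 0.002903 rad = 0.1663°
d = R·c = 6372.8 × 0.002903 = 18.5 km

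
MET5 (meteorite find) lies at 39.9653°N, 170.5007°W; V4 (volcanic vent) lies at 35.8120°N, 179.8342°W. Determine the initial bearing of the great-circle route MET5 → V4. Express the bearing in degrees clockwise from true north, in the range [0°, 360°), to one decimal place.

Δλ = -9.3335°
y = sin Δλ · cos φ₂ = -0.131519
x = cos φ₁ sin φ₂ − sin φ₁ cos φ₂ cos Δλ = -0.065529
θ = atan2(y, x) = -116.4848° → 243.5152° (mod 360°)

243.5°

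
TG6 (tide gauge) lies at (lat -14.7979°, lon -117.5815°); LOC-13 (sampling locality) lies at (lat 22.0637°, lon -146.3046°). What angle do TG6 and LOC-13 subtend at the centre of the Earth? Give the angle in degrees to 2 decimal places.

Δφ = 36.8616°,  Δλ = -28.7231°
a = sin²(Δφ/2) + cos φ₁ cos φ₂ sin²(Δλ/2) = 0.155084
c = 2·arcsin(√a) = 0.809538 rad = 46.3831°

46.38°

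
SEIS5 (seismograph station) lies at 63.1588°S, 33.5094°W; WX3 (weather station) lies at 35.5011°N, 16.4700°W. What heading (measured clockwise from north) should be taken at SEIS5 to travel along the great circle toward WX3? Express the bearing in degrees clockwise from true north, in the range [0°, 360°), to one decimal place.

14.0°

Δλ = 17.0394°
y = sin Δλ · cos φ₂ = 0.238556
x = cos φ₁ sin φ₂ − sin φ₁ cos φ₂ cos Δλ = 0.956713
θ = atan2(y, x) = 14.0012° → 14.0012° (mod 360°)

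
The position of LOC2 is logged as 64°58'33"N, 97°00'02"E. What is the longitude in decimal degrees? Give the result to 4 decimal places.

97° + 0′/60 + 2″/3600 = 97 + 0.00000 + 0.00056 = 97.0006°

97.0006°E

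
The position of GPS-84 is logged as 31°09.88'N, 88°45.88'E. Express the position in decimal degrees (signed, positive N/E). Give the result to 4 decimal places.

+31.1647°, +88.7647°

lat: 31.1647° N → +31.1647°
lon: 88.7647° E → +88.7647°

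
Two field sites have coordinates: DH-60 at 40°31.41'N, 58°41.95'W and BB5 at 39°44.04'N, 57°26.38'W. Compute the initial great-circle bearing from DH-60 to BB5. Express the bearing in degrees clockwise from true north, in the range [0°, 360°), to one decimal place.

128.9°

DH-60: φ = +40.52350°, λ = -58.69917°
BB5: φ = +39.73400°, λ = -57.43967°
Δλ = 1.2595°
y = sin Δλ · cos φ₂ = 0.016904
x = cos φ₁ sin φ₂ − sin φ₁ cos φ₂ cos Δλ = -0.013658
θ = atan2(y, x) = 128.9385° → 128.9385° (mod 360°)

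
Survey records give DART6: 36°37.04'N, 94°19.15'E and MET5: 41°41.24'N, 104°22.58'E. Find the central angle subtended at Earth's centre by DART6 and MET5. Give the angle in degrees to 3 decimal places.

DART6: φ = +36.61733°, λ = +94.31917°
MET5: φ = +41.68733°, λ = +104.37633°
Δφ = 5.0700°,  Δλ = 10.0572°
a = sin²(Δφ/2) + cos φ₁ cos φ₂ sin²(Δλ/2) = 0.006561
c = 2·arcsin(√a) = 0.162183 rad = 9.2924°

9.292°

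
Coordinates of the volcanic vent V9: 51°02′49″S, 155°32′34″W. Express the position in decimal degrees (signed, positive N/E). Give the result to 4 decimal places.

lat: 51.0469° S → -51.0469°
lon: 155.5428° W → -155.5428°

-51.0469°, -155.5428°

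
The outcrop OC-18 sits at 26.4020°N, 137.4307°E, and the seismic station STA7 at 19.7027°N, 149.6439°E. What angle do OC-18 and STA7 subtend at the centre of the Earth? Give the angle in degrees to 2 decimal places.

13.07°

Δφ = -6.6993°,  Δλ = 12.2132°
a = sin²(Δφ/2) + cos φ₁ cos φ₂ sin²(Δλ/2) = 0.012957
c = 2·arcsin(√a) = 0.228149 rad = 13.0720°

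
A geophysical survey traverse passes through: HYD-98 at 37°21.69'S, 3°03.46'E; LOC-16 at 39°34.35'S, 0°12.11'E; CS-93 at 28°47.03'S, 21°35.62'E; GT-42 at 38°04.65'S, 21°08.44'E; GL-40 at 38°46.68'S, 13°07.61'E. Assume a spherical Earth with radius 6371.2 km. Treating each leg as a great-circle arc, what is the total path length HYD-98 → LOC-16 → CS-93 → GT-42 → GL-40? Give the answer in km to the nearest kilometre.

HYD-98: φ = -37.36150°, λ = +3.05767°
LOC-16: φ = -39.57250°, λ = +0.20183°
CS-93: φ = -28.78383°, λ = +21.59367°
GT-42: φ = -38.07750°, λ = +21.14067°
GL-40: φ = -38.77800°, λ = +13.12683°
HYD-98→LOC-16: c = 0.054877 rad, d = 349.63 km
LOC-16→CS-93: c = 0.360325 rad, d = 2295.70 km
CS-93→GT-42: c = 0.162339 rad, d = 1034.29 km
GT-42→GL-40: c = 0.110215 rad, d = 702.20 km
Total = 349.63 + 2295.70 + 1034.29 + 702.20 = 4381.83 km

4382 km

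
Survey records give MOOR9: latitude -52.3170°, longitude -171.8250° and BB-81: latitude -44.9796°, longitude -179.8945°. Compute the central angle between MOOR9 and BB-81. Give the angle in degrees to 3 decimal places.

Δφ = 7.3374°,  Δλ = -8.0695°
a = sin²(Δφ/2) + cos φ₁ cos φ₂ sin²(Δλ/2) = 0.006235
c = 2·arcsin(√a) = 0.158089 rad = 9.0579°

9.058°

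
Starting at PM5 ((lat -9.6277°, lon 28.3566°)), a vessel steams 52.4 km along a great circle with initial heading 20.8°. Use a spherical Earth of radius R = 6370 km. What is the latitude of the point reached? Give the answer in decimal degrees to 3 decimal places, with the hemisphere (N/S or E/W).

δ = d/R = 52.4/6370 = 0.008226 rad
φ₂ = arcsin(sin φ₁ cos δ + cos φ₁ sin δ cos θ)
   = arcsin(-0.16725·0.99997 + 0.98592·0.00823·0.93483) = -9.18706°
λ₂ = λ₁ + atan2(sin θ sin δ cos φ₁, cos δ − sin φ₁ sin φ₂) = 28.52614°

9.187°S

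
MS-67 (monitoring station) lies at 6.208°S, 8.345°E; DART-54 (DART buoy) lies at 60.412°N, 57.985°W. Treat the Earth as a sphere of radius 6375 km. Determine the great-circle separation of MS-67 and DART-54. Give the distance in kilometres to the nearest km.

Δφ = 66.6200°,  Δλ = -66.3300°
a = sin²(Δφ/2) + cos φ₁ cos φ₂ sin²(Δλ/2) = 0.448485
c = 2·arcsin(√a) = 1.467584 rad = 84.0863°
d = R·c = 6375 × 1.467584 = 9355.8 km

9356 km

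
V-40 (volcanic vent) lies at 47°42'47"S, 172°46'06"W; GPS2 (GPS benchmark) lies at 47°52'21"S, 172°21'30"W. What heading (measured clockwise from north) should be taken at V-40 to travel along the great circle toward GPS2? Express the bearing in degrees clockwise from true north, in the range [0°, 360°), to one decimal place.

120.2°

V-40: φ = -47.71306°, λ = -172.76833°
GPS2: φ = -47.87250°, λ = -172.35833°
Δλ = 0.4100°
y = sin Δλ · cos φ₂ = 0.004800
x = cos φ₁ sin φ₂ − sin φ₁ cos φ₂ cos Δλ = -0.002796
θ = atan2(y, x) = 120.2167° → 120.2167° (mod 360°)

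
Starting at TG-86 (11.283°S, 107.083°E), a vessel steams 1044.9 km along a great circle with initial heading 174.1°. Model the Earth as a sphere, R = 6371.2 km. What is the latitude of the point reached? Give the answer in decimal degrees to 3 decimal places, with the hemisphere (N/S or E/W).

δ = d/R = 1044.9/6371.2 = 0.164004 rad
φ₂ = arcsin(sin φ₁ cos δ + cos φ₁ sin δ cos θ)
   = arcsin(-0.19566·0.98658 + 0.98067·0.16327·-0.99470) = -20.62778°
λ₂ = λ₁ + atan2(sin θ sin δ cos φ₁, cos δ − sin φ₁ sin φ₂) = 108.11051°

20.628°S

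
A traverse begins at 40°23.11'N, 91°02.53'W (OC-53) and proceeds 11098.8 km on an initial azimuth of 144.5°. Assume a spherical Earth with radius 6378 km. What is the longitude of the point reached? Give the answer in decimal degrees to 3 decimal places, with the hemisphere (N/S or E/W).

OC-53: φ = +40.38517°, λ = -91.04217°
δ = d/R = 11098.8/6378 = 1.740169 rad
φ₂ = arcsin(sin φ₁ cos δ + cos φ₁ sin δ cos θ)
   = arcsin(0.64792·-0.16856 + 0.76171·0.98569·-0.81412) = -46.09247°
λ₂ = λ₁ + atan2(sin θ sin δ cos φ₁, cos δ − sin φ₁ sin φ₂) = -35.41582°

35.416°W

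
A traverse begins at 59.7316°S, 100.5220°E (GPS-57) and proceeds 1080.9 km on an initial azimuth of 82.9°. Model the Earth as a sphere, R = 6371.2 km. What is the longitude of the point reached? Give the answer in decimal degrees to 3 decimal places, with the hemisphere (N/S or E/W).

δ = d/R = 1080.9/6371.2 = 0.169654 rad
φ₂ = arcsin(sin φ₁ cos δ + cos φ₁ sin δ cos θ)
   = arcsin(-0.86367·0.98564 + 0.50405·0.16884·0.12360) = -57.21994°
λ₂ = λ₁ + atan2(sin θ sin δ cos φ₁, cos δ − sin φ₁ sin φ₂) = 118.54871°

118.549°E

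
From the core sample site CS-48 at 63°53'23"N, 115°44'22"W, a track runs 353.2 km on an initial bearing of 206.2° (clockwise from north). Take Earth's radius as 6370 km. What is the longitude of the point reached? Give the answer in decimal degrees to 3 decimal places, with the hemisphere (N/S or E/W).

CS-48: φ = +63.88972°, λ = -115.73944°
δ = d/R = 353.2/6370 = 0.055447 rad
φ₂ = arcsin(sin φ₁ cos δ + cos φ₁ sin δ cos θ)
   = arcsin(0.89795·0.99846 + 0.44010·0.05542·-0.89726) = 61.00767°
λ₂ = λ₁ + atan2(sin θ sin δ cos φ₁, cos δ − sin φ₁ sin φ₂) = -118.63303°

118.633°W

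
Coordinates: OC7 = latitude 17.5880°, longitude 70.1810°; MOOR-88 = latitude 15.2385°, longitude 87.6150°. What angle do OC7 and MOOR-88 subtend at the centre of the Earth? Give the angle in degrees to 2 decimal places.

Δφ = -2.3495°,  Δλ = 17.4340°
a = sin²(Δφ/2) + cos φ₁ cos φ₂ sin²(Δλ/2) = 0.021545
c = 2·arcsin(√a) = 0.294632 rad = 16.8812°

16.88°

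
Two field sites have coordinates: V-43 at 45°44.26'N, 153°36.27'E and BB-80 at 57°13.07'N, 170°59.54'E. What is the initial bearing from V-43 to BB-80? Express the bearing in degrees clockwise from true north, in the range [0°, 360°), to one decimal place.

V-43: φ = +45.73767°, λ = +153.60450°
BB-80: φ = +57.21783°, λ = +170.99233°
Δλ = 17.3878°
y = sin Δλ · cos φ₂ = 0.161805
x = cos φ₁ sin φ₂ − sin φ₁ cos φ₂ cos Δλ = 0.216748
θ = atan2(y, x) = 36.7418° → 36.7418° (mod 360°)

36.7°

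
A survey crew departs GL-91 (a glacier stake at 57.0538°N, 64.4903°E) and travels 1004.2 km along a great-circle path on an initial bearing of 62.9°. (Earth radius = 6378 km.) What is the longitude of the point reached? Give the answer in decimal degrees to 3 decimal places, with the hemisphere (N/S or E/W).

80.795°E

δ = d/R = 1004.2/6378 = 0.157447 rad
φ₂ = arcsin(sin φ₁ cos δ + cos φ₁ sin δ cos θ)
   = arcsin(0.83918·0.98763 + 0.54385·0.15680·0.45554) = 60.18646°
λ₂ = λ₁ + atan2(sin θ sin δ cos φ₁, cos δ − sin φ₁ sin φ₂) = 80.79532°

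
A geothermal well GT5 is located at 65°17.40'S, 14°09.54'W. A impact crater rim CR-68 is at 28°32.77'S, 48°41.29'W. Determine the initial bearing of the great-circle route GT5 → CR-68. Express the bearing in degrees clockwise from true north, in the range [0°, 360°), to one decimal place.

GT5: φ = -65.29000°, λ = -14.15900°
CR-68: φ = -28.54617°, λ = -48.68817°
Δλ = -34.5292°
y = sin Δλ · cos φ₂ = -0.497918
x = cos φ₁ sin φ₂ − sin φ₁ cos φ₂ cos Δλ = 0.457661
θ = atan2(y, x) = -47.4123° → 312.5877° (mod 360°)

312.6°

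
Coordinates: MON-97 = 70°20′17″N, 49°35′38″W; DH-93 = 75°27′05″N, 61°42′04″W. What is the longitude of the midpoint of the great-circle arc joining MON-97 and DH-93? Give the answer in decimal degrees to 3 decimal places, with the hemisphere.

54.766°W

MON-97: φ = +70.33806°, λ = -49.59389°
DH-93: φ = +75.45139°, λ = -61.70111°
Bx = cos φ₂ cos Δλ = 0.245614,  By = cos φ₂ sin Δλ = -0.052687
φₘ = atan2(sin φ₁ + sin φ₂, √((cos φ₁ + Bx)² + By²)) = 72.98269°
λₘ = λ₁ + atan2(By, cos φ₁ + Bx) = -54.76593°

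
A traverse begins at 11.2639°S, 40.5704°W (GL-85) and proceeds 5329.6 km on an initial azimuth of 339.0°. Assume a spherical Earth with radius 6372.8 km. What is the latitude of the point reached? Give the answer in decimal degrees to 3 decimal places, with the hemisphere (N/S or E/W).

δ = d/R = 5329.6/6372.8 = 0.836304 rad
φ₂ = arcsin(sin φ₁ cos δ + cos φ₁ sin δ cos θ)
   = arcsin(-0.19533·0.67021 + 0.98074·0.74217·0.93358) = 33.27235°
λ₂ = λ₁ + atan2(sin θ sin δ cos φ₁, cos δ − sin φ₁ sin φ₂) = -59.11960°

33.272°N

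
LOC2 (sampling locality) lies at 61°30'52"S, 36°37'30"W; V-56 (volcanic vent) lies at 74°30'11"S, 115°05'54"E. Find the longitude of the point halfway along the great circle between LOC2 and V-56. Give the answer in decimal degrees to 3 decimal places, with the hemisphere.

LOC2: φ = -61.51444°, λ = -36.62500°
V-56: φ = -74.50306°, λ = +115.09833°
Bx = cos φ₂ cos Δλ = -0.235304,  By = cos φ₂ sin Δλ = 0.126574
φₘ = atan2(sin φ₁ + sin φ₂, √((cos φ₁ + Bx)² + By²)) = -81.57903°
λₘ = λ₁ + atan2(By, cos φ₁ + Bx) = -8.97820°

8.978°W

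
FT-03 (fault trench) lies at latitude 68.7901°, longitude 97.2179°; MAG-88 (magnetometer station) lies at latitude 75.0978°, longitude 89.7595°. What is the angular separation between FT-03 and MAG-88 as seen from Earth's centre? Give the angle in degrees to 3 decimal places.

6.706°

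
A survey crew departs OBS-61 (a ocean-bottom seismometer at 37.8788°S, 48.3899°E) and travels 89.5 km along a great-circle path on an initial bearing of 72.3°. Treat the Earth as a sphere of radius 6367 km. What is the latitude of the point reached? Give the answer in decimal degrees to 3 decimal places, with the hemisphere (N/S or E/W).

δ = d/R = 89.5/6367 = 0.014057 rad
φ₂ = arcsin(sin φ₁ cos δ + cos φ₁ sin δ cos θ)
   = arcsin(-0.61399·0.99990 + 0.78931·0.01406·0.30403) = -37.62996°
λ₂ = λ₁ + atan2(sin θ sin δ cos φ₁, cos δ − sin φ₁ sin φ₂) = 49.35873°

37.630°S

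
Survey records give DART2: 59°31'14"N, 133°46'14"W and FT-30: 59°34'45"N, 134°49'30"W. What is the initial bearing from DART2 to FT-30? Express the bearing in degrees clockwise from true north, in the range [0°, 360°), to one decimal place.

276.7°

DART2: φ = +59.52056°, λ = -133.77056°
FT-30: φ = +59.57917°, λ = -134.82500°
Δλ = -1.0544°
y = sin Δλ · cos φ₂ = -0.009318
x = cos φ₁ sin φ₂ − sin φ₁ cos φ₂ cos Δλ = 0.001097
θ = atan2(y, x) = -83.2865° → 276.7135° (mod 360°)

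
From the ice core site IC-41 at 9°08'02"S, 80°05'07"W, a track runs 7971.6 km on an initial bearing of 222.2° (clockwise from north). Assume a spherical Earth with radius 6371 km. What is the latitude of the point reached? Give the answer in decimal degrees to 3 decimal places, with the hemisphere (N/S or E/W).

48.095°S

IC-41: φ = -9.13389°, λ = -80.08528°
δ = d/R = 7971.6/6371 = 1.251232 rad
φ₂ = arcsin(sin φ₁ cos δ + cos φ₁ sin δ cos θ)
   = arcsin(-0.15874·0.31415 + 0.98732·0.94937·-0.74080) = -48.09480°
λ₂ = λ₁ + atan2(sin θ sin δ cos φ₁, cos δ − sin φ₁ sin φ₂) = -152.79341°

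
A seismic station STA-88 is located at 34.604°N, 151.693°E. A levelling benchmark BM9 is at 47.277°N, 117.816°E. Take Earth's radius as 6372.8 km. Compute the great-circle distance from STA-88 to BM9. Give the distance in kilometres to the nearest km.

Δφ = 12.6730°,  Δλ = -33.8770°
a = sin²(Δφ/2) + cos φ₁ cos φ₂ sin²(Δλ/2) = 0.059582
c = 2·arcsin(√a) = 0.493171 rad = 28.2566°
d = R·c = 6372.8 × 0.493171 = 3142.9 km

3143 km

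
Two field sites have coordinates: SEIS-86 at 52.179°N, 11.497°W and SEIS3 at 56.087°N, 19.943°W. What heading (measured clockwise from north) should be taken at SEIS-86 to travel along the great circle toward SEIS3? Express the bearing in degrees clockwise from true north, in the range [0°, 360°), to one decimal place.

311.7°

Δλ = -8.4460°
y = sin Δλ · cos φ₂ = -0.081948
x = cos φ₁ sin φ₂ − sin φ₁ cos φ₂ cos Δλ = 0.072934
θ = atan2(y, x) = -48.3305° → 311.6695° (mod 360°)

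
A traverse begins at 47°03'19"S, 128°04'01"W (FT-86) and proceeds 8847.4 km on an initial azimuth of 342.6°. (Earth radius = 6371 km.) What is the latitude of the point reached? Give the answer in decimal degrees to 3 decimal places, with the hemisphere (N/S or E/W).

30.451°N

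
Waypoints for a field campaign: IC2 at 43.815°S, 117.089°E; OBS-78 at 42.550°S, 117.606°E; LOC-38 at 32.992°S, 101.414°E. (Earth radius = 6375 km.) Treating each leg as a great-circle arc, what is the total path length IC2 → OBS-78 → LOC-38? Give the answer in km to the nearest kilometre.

1919 km

IC2→OBS-78: c = 0.023038 rad, d = 146.87 km
OBS-78→LOC-38: c = 0.277994 rad, d = 1772.21 km
Total = 146.87 + 1772.21 = 1919.08 km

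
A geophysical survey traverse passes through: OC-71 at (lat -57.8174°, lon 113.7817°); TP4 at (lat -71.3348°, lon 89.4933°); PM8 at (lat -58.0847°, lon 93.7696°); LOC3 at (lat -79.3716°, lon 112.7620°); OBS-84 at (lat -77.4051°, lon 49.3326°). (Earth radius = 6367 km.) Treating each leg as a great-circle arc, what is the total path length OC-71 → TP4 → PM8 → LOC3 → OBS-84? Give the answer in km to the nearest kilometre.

7174 km

OC-71→TP4: c = 0.293590 rad, d = 1869.29 km
TP4→PM8: c = 0.233304 rad, d = 1485.45 km
PM8→LOC3: c = 0.385884 rad, d = 2456.92 km
LOC3→OBS-84: c = 0.214031 rad, d = 1362.74 km
Total = 1869.29 + 1485.45 + 2456.92 + 1362.74 = 7174.39 km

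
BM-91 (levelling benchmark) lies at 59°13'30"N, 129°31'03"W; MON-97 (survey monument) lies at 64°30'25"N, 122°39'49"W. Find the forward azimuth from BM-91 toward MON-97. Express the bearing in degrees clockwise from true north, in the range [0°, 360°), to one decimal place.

BM-91: φ = +59.22500°, λ = -129.51750°
MON-97: φ = +64.50694°, λ = -122.66361°
Δλ = 6.8539°
y = sin Δλ · cos φ₂ = 0.051363
x = cos φ₁ sin φ₂ − sin φ₁ cos φ₂ cos Δλ = 0.094699
θ = atan2(y, x) = 28.4746° → 28.4746° (mod 360°)

28.5°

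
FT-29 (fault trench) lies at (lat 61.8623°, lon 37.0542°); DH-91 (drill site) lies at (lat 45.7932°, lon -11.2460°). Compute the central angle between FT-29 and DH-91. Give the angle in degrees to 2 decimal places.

Δφ = -16.0691°,  Δλ = -48.3002°
a = sin²(Δφ/2) + cos φ₁ cos φ₂ sin²(Δλ/2) = 0.074575
c = 2·arcsin(√a) = 0.553196 rad = 31.6958°

31.70°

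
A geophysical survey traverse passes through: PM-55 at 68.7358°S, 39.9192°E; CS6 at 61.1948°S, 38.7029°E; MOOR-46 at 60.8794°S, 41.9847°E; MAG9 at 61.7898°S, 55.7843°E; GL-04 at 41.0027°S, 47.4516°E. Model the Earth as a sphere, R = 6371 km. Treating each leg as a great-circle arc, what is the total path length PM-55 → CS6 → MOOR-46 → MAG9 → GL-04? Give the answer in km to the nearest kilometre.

4140 km

PM-55→CS6: c = 0.131915 rad, d = 840.43 km
CS6→MOOR-46: c = 0.028274 rad, d = 180.14 km
MOOR-46→MAG9: c = 0.116395 rad, d = 741.55 km
MAG9→GL-04: c = 0.373271 rad, d = 2378.11 km
Total = 840.43 + 180.14 + 741.55 + 2378.11 = 4140.22 km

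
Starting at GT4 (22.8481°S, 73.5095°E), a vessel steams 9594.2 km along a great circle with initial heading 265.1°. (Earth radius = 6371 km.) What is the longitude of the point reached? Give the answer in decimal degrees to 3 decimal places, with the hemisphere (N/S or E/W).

δ = d/R = 9594.2/6371 = 1.505917 rad
φ₂ = arcsin(sin φ₁ cos δ + cos φ₁ sin δ cos θ)
   = arcsin(-0.38829·0.06483 + 0.92154·0.99790·-0.08542) = -5.95362°
λ₂ = λ₁ + atan2(sin θ sin δ cos φ₁, cos δ − sin φ₁ sin φ₂) = -14.95512°

14.955°W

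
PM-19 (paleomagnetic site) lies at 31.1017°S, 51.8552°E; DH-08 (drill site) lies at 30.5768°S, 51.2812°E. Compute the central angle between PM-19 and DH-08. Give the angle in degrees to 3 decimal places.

Δφ = 0.5249°,  Δλ = -0.5740°
a = sin²(Δφ/2) + cos φ₁ cos φ₂ sin²(Δλ/2) = 0.000039
c = 2·arcsin(√a) = 0.012566 rad = 0.7200°

0.720°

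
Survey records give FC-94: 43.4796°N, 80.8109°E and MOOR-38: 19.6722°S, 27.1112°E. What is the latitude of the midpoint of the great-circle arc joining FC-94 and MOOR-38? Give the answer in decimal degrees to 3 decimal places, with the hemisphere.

Bx = cos φ₂ cos Δλ = 0.557464,  By = cos φ₂ sin Δλ = -0.758887
φₘ = atan2(sin φ₁ + sin φ₂, √((cos φ₁ + Bx)² + By²)) = 13.26612°
λₘ = λ₁ + atan2(By, cos φ₁ + Bx) = 50.20847°

13.266°N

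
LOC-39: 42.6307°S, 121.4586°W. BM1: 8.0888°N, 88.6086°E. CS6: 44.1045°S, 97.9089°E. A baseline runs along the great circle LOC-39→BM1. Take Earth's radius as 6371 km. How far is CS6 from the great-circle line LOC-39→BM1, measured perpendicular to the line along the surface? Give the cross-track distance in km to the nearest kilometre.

2106 km

δ₁₃ = central angle LOC-39→CS6 = 1.507828 rad  (haversine)
θ₁₃ = bearing LOC-39→CS6 = 207.153°,  θ₁₂ = bearing LOC-39→BM1 = 226.134°
dₓₜ = R·arcsin(sin δ₁₃ · sin(θ₁₃ − θ₁₂)) = 6371·arcsin(0.99802·sin(-18.980°)) = -2106.182 km
|dₓₜ| = 2106.182 km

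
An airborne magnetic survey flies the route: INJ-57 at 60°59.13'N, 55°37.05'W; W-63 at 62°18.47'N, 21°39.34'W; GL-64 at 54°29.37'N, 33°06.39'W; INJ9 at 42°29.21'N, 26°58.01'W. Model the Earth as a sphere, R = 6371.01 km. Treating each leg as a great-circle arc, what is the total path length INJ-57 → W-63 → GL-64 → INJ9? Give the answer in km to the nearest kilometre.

INJ-57: φ = +60.98550°, λ = -55.61750°
W-63: φ = +62.30783°, λ = -21.65567°
GL-64: φ = +54.48950°, λ = -33.10650°
INJ9: φ = +42.48683°, λ = -26.96683°
INJ-57→W-63: c = 0.279179 rad, d = 1778.65 km
W-63→GL-64: c = 0.171491 rad, d = 1092.57 km
GL-64→INJ9: c = 0.220990 rad, d = 1407.93 km
Total = 1778.65 + 1092.57 + 1407.93 = 4279.15 km

4279 km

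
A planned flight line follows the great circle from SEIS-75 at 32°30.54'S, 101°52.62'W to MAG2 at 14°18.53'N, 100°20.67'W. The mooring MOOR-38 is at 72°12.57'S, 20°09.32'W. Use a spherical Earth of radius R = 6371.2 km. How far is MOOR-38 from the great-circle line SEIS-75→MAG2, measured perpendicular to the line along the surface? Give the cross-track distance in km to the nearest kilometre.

2142 km

SEIS-75: φ = -32.50900°, λ = -101.87700°
MAG2: φ = +14.30883°, λ = -100.34450°
MOOR-38: φ = -72.20950°, λ = -20.15533°
δ₁₃ = central angle SEIS-75→MOOR-38 = 0.989831 rad  (haversine)
θ₁₃ = bearing SEIS-75→MOOR-38 = 158.796°,  θ₁₂ = bearing SEIS-75→MAG2 = 2.036°
dₓₜ = R·arcsin(sin δ₁₃ · sin(θ₁₃ − θ₁₂)) = 6371.2·arcsin(0.83593·sin(156.760°)) = 2141.641 km
|dₓₜ| = 2141.641 km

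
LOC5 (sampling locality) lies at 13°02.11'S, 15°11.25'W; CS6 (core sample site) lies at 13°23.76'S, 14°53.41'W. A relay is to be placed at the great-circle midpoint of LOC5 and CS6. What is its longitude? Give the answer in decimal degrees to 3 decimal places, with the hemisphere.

LOC5: φ = -13.03517°, λ = -15.18750°
CS6: φ = -13.39600°, λ = -14.89017°
Bx = cos φ₂ cos Δλ = 0.972779,  By = cos φ₂ sin Δλ = 0.005048
φₘ = atan2(sin φ₁ + sin φ₂, √((cos φ₁ + Bx)² + By²)) = -13.21563°
λₘ = λ₁ + atan2(By, cos φ₁ + Bx) = -15.03894°

15.039°W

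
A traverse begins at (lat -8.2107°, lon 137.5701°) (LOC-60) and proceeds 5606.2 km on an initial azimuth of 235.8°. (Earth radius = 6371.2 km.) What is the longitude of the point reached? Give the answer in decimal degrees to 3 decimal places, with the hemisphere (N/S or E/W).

89.314°E

δ = d/R = 5606.2/6371.2 = 0.879928 rad
φ₂ = arcsin(sin φ₁ cos δ + cos φ₁ sin δ cos θ)
   = arcsin(-0.14281·0.63721 + 0.98975·0.77069·-0.56208) = -31.31584°
λ₂ = λ₁ + atan2(sin θ sin δ cos φ₁, cos δ − sin φ₁ sin φ₂) = 89.31433°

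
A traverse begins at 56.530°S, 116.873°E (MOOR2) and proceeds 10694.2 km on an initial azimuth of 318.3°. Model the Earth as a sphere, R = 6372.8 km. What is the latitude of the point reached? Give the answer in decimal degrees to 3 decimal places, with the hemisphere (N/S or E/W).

δ = d/R = 10694.2/6372.8 = 1.678101 rad
φ₂ = arcsin(sin φ₁ cos δ + cos φ₁ sin δ cos θ)
   = arcsin(-0.83417·-0.10710 + 0.55150·0.99425·0.74664) = 29.91679°
λ₂ = λ₁ + atan2(sin θ sin δ cos φ₁, cos δ − sin φ₁ sin φ₂) = 67.13610°

29.917°N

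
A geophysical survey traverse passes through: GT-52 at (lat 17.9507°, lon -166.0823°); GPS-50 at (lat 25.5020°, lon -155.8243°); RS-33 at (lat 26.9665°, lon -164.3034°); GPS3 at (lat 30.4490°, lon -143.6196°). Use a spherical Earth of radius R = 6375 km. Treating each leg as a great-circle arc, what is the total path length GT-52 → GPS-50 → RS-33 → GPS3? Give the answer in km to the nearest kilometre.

4266 km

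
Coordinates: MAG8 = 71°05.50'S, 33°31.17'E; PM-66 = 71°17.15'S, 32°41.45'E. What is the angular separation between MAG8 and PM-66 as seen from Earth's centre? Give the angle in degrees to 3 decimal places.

0.330°

MAG8: φ = -71.09167°, λ = +33.51950°
PM-66: φ = -71.28583°, λ = +32.69083°
Δφ = -0.1942°,  Δλ = -0.8287°
a = sin²(Δφ/2) + cos φ₁ cos φ₂ sin²(Δλ/2) = 0.000008
c = 2·arcsin(√a) = 0.005765 rad = 0.3303°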